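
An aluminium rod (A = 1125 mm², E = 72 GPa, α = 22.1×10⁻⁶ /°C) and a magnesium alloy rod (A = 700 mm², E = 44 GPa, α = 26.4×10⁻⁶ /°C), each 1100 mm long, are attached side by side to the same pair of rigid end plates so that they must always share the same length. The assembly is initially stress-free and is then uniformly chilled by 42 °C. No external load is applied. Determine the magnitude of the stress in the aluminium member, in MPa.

Both members must finish at the same length. With the larger α, the magnesium alloy tends to over-contract; the plates restrain it, putting the magnesium alloy in tension and the aluminium in compression. With no external load the two internal forces are equal and opposite, magnitude P.
Compatibility of the two members (thermal + elastic change equal): (α₁ − α₂)ΔT = P·[1/(A₁E₁) + 1/(A₂E₂)].
|α₁ − α₂|·ΔT = 4.3×10⁻⁶ × 42 = 0.0001806.
1/(A₁E₁) + 1/(A₂E₂) = 1/(1125×72×10³) + 1/(700×44×10³) = 4.481×10⁻⁸ N⁻¹.
P = 0.0001806 / 4.481×10⁻⁸ = 4030 N = 4.03 kN.
σ_{aluminium} = P/A₁ = 4030/1125 = 3.582 MPa, compressive.

σ ≈ 3.58 MPa (compressive)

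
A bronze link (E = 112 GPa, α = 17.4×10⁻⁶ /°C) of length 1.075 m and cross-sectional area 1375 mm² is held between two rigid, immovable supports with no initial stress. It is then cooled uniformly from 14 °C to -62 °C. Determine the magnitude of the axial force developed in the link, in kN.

Full restraint means ε = 0, so the stress is σ = EαΔT = 112×10³ × 17.4×10⁻⁶ × 76 = 148.1 MPa.
P = AEαΔT = 1375 × 112×10³ × 17.4×10⁻⁶ × 76 = 203.6 kN (tensile).

P ≈ 204 kN (tensile)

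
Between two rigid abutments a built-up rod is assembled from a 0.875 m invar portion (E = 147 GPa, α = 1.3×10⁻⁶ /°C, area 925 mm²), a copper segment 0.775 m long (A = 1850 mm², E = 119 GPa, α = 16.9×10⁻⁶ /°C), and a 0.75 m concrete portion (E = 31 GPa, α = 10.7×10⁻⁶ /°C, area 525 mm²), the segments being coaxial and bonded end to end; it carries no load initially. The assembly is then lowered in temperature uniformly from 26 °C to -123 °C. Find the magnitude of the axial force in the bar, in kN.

Free thermal contraction of the whole bar: Σ αᵢΔT Lᵢ = 1.3×10⁻⁶×149×875 + 16.9×10⁻⁶×149×775 + 10.7×10⁻⁶×149×750 = 3.317 mm.
The walls prevent any net length change, so an axial force P (same in every segment) develops. Compatibility: P · Σ Lᵢ/(AᵢEᵢ) = δ_free.
The series flexibility is Σ Lᵢ/(AᵢEᵢ) = 875/(925×147×10³) + 775/(1850×119×10³) + 750/(525×31×10³) = 5.604×10⁻⁵ mm/N.
Hence P = δ_free / Σ(L/AE) = 3.317/5.604×10⁻⁵ = 59.19 kN (tensile).

P ≈ 59.2 kN (tensile)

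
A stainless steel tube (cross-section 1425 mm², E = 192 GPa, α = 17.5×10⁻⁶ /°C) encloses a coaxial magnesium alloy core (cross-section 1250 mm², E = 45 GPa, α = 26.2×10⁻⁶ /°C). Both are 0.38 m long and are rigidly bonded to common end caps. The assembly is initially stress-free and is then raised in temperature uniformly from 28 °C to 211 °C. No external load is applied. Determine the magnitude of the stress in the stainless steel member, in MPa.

σ ≈ 52.1 MPa (tensile)

The magnesium alloy has the larger α, so on heating it would change length more than the stainless steel if both were free. The rigid plates force a common final length, so the magnesium alloy is put into compression and the stainless steel into tension, with equal and opposite forces P (no external load).
Compatibility of the two members (thermal + elastic change equal): (α₁ − α₂)ΔT = P·[1/(A₁E₁) + 1/(A₂E₂)].
|α₁ − α₂|·ΔT = 8.7×10⁻⁶ × 183 = 0.001592.
1/(A₁E₁) + 1/(A₂E₂) = 1/(1425×192×10³) + 1/(1250×45×10³) = 2.143×10⁻⁸ N⁻¹.
So P = 0.001592 / 2.143×10⁻⁸ = 74.28 kN.
σ_{stainless steel} = P/A₁ = 74280/1425 = 52.13 MPa, tensile.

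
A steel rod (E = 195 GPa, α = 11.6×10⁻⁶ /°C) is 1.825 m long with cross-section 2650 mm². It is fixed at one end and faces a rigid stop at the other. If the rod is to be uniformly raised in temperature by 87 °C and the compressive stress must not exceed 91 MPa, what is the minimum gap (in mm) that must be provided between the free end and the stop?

Free expansion if unrestrained: δ_free = αΔT L = 11.6×10⁻⁶ × 87 × 1825 = 1.842 mm.
At the allowable stress the elastic shortening the wall may impose is σL/E = 91 × 1825 / (195×10³) = 0.8517 mm.
So the gap has to take up the difference, g_min = δ_free − σL/E = 1.842 − 0.8517 = 0.9901 mm.

g ≈ 0.99 mm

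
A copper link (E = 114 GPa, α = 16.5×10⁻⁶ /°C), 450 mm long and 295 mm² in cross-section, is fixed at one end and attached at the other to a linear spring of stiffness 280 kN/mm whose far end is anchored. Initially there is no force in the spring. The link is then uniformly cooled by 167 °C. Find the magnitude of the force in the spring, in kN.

P ≈ 73.1 kN

If the spring were absent the link would shorten by αΔT L = 16.5×10⁻⁶ × 167 × 450 = 1.24 mm.
With a force P in the spring, the elastic change of the link is PL/(AE) and that of the spring is P/k; compatibility requires their sum to equal δ_free.
So P = δ_free / [L/(AE) + 1/k] = 1.24 / [ 450/(295×114×10³) + 1/(280×10³) ].
P = 1.24 / 1.695×10⁻⁵ = 73140 N.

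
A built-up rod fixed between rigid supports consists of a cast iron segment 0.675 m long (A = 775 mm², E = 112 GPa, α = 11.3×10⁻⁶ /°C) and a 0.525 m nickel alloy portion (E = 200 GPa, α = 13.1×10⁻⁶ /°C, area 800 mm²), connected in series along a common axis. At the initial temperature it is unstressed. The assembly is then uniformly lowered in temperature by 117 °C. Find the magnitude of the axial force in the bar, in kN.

With the walls removed the bar would change length by δ_free = Σ αᵢΔT Lᵢ = 11.3×10⁻⁶×117×675 + 13.1×10⁻⁶×117×525 = 1.697 mm.
The walls prevent any net length change, so an axial force P (same in every segment) develops. Compatibility: P · Σ Lᵢ/(AᵢEᵢ) = δ_free.
The series flexibility is Σ Lᵢ/(AᵢEᵢ) = 675/(775×112×10³) + 525/(800×200×10³) = 1.106×10⁻⁵ mm/N.
Hence P = δ_free / Σ(L/AE) = 1.697/1.106×10⁻⁵ = 153.5 kN (tensile).

P ≈ 153 kN (tensile)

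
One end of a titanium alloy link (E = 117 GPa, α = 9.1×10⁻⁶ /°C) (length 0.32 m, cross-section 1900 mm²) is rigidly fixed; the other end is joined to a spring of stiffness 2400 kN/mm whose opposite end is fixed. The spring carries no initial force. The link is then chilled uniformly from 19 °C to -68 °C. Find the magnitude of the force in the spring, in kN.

If the spring were absent the link would shorten by αΔT L = 9.1×10⁻⁶ × 87 × 320 = 0.2533 mm.
With a force P in the spring, the elastic change of the link is PL/(AE) and that of the spring is P/k; compatibility requires their sum to equal δ_free.
So P = δ_free / [L/(AE) + 1/k] = 0.2533 / [ 320/(1900×117×10³) + 1/(2400×10³) ].
P = 0.2533 / 1.856×10⁻⁶ = 136500 N.

P ≈ 136 kN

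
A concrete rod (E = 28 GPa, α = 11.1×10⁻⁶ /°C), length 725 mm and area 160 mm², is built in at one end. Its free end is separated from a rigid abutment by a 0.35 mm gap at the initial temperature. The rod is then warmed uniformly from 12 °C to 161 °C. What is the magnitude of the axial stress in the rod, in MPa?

σ ≈ 32.8 MPa (compressive)

Unrestrained expansion: δ_free = αΔT L = 11.1×10⁻⁶ × 149 × 725 = 1.199 mm.
The gap closes (δ_free > 0.35 mm) and the wall then resists a further 1.199 − 0.35 = 0.8491 mm of expansion.
Compatibility: PL/(AE) = 0.8491 mm, so σ = P/A = E × (0.8491/725) = 32.79 MPa.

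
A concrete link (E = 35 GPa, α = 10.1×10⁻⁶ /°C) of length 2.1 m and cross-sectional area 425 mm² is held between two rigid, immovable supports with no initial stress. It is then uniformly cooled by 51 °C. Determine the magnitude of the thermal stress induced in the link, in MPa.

σ ≈ 18 MPa (tensile)

Because both ends are immovable the net strain is zero, and the suppressed thermal strain is αΔT = 10.1×10⁻⁶ × 51 = 515.1×10⁻⁶.
The stress required to suppress this strain is σ = Eε = 35×10³ × 515.1×10⁻⁶ = 18.03 MPa, tensile since the link is trying to contract.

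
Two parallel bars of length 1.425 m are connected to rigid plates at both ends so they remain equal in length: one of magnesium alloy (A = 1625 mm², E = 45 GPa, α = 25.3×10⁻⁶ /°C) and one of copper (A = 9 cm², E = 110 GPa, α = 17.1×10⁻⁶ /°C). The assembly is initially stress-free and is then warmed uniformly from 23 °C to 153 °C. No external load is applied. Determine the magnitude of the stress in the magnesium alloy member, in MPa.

σ ≈ 27.6 MPa (compressive)

Both members must finish at the same length. With the larger α, the magnesium alloy tends to over-expand; the plates restrain it, putting the magnesium alloy in compression and the copper in tension. With no external load the two internal forces are equal and opposite, magnitude P.
Compatibility of the two members (thermal + elastic change equal): (α₁ − α₂)ΔT = P·[1/(A₁E₁) + 1/(A₂E₂)].
|α₁ − α₂|·ΔT = 8.2×10⁻⁶ × 130 = 0.001066.
1/(A₁E₁) + 1/(A₂E₂) = 1/(1625×45×10³) + 1/(900×110×10³) = 2.378×10⁻⁸ N⁻¹.
P = 0.001066 / 2.378×10⁻⁸ = 44830 N = 44.83 kN.
σ_{magnesium alloy} = P/A₁ = 44830/1625 = 27.59 MPa, compressive.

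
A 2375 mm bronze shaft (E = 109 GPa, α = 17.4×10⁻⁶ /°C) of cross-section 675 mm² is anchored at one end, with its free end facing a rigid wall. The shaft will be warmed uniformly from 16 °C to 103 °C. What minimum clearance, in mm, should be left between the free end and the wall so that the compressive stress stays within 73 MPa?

With no wall the shaft would lengthen by αΔT L = 17.4×10⁻⁶ × 87 × 2375 = 3.595 mm.
At the allowable stress the elastic shortening the wall may impose is σL/E = 73 × 2375 / (109×10³) = 1.591 mm.
The gap must absorb the remainder: g_min = 3.595 − 1.591 = 2.005 mm.

g ≈ 2 mm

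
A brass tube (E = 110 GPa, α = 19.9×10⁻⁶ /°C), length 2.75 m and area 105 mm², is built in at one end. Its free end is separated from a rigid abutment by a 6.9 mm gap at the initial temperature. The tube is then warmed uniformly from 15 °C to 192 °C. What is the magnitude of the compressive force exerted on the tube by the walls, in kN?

P ≈ 11.7 kN

Unrestrained expansion: δ_free = αΔT L = 19.9×10⁻⁶ × 177 × 2750 = 9.686 mm.
The gap closes (δ_free > 6.9 mm) and the wall then resists a further 9.686 − 6.9 = 2.786 mm of expansion.
That suppressed elongation corresponds to σ = E·Δ/L = 110×10³ × 2.786/2750 = 111.5 MPa.
P = σA = 111.5 × 105 = 11.7 kN.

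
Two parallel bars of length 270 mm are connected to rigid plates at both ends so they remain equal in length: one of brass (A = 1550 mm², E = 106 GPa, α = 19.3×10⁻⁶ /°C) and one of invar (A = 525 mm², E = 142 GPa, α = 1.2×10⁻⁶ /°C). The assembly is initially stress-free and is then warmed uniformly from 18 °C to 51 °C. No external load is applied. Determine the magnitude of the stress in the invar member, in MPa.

σ ≈ 58.3 MPa (tensile)

The brass has the larger α, so on heating it would change length more than the invar if both were free. The rigid plates force a common final length, so the brass is put into compression and the invar into tension, with equal and opposite forces P (no external load).
Equating the net (thermal + elastic) strains gives |α₁ − α₂|·ΔT = P·[1/(A₁E₁) + 1/(A₂E₂)].
|α₁ − α₂|·ΔT = 18.1×10⁻⁶ × 33 = 0.0005973.
1/(A₁E₁) + 1/(A₂E₂) = 1/(1550×106×10³) + 1/(525×142×10³) = 1.95×10⁻⁸ N⁻¹.
P = 0.0005973 / 1.95×10⁻⁸ = 30630 N = 30.63 kN.
σ_{invar} = P/A₂ = 30630/525 = 58.34 MPa, tensile.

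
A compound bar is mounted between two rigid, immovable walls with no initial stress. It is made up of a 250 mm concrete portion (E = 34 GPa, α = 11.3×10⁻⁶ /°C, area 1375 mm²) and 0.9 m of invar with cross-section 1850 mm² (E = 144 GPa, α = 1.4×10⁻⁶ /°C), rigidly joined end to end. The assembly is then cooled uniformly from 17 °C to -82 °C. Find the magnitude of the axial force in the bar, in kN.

If the supports were absent, the total length change would be Σ αᵢΔT Lᵢ = 11.3×10⁻⁶×99×250 + 1.4×10⁻⁶×99×900 = 0.4044 mm.
The walls prevent any net length change, so an axial force P (same in every segment) develops. Compatibility: P · Σ Lᵢ/(AᵢEᵢ) = δ_free.
Σ Lᵢ/(AᵢEᵢ) = 250/(1375×34×10³) + 900/(1850×144×10³) = 8.726×10⁻⁶ mm/N.
P = 0.4044 / 8.726×10⁻⁶ = 46350 N = 46.35 kN, tensile.

P ≈ 46.3 kN (tensile)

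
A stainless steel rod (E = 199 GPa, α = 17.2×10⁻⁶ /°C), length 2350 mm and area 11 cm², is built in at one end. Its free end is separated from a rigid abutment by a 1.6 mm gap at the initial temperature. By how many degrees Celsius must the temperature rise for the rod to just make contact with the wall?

Contact occurs when the free expansion equals the gap: αΔT L = 1.6 mm.
ΔT = 1.6 / (17.2×10⁻⁶ × 2350) = 39.58 °C.

ΔT ≈ 39.6 °C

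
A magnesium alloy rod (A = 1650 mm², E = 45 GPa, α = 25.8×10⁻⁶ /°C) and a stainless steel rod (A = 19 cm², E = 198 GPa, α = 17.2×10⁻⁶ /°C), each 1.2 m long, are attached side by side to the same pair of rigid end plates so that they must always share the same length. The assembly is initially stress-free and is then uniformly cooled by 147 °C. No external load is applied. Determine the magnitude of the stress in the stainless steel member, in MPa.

Both members must finish at the same length. With the larger α, the magnesium alloy tends to over-contract; the plates restrain it, putting the magnesium alloy in tension and the stainless steel in compression. With no external load the two internal forces are equal and opposite, magnitude P.
Equating the net (thermal + elastic) strains gives |α₁ − α₂|·ΔT = P·[1/(A₁E₁) + 1/(A₂E₂)].
|α₁ − α₂|·ΔT = 8.6×10⁻⁶ × 147 = 0.001264.
1/(A₁E₁) + 1/(A₂E₂) = 1/(1650×45×10³) + 1/(1900×198×10³) = 1.613×10⁻⁸ N⁻¹.
P = 0.001264 / 1.613×10⁻⁸ = 78390 N = 78.39 kN.
σ_{stainless steel} = P/A₂ = 78390/1900 = 41.26 MPa, compressive.

σ ≈ 41.3 MPa (compressive)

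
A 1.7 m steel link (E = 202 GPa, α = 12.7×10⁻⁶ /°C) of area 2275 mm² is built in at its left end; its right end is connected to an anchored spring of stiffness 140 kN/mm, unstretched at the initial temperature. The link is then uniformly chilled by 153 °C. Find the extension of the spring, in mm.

The unrestrained thermal change is αΔT L = 12.7×10⁻⁶ × 153 × 1700 = 3.303 mm.
With a force P in the spring, the elastic change of the link is PL/(AE) and that of the spring is P/k; compatibility requires their sum to equal δ_free.
So P = δ_free / [L/(AE) + 1/k] = 3.303 / [ 1700/(2275×202×10³) + 1/(140×10³) ].
P = 3.303 / 1.084×10⁻⁵ = 304700 N.
Spring extension = P/k = 304700/(140×10³) = 2.176 mm.

δ ≈ 2.18 mm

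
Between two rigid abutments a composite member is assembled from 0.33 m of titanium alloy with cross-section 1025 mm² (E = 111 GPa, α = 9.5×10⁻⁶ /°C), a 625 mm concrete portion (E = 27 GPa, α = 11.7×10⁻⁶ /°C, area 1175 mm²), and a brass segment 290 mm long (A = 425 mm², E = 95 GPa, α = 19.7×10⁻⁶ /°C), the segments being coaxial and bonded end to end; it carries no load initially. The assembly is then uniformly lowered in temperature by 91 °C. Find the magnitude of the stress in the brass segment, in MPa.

Free thermal contraction of the whole bar: Σ αᵢΔT Lᵢ = 9.5×10⁻⁶×91×330 + 11.7×10⁻⁶×91×625 + 19.7×10⁻⁶×91×290 = 1.471 mm.
Since the ends are fixed, an axial force P builds up, equal in every segment, with P · Σ Lᵢ/(AᵢEᵢ) = δ_free.
Σ Lᵢ/(AᵢEᵢ) = 330/(1025×111×10³) + 625/(1175×27×10³) + 290/(425×95×10³) = 2.978×10⁻⁵ mm/N.
Hence P = δ_free / Σ(L/AE) = 1.471/2.978×10⁻⁵ = 49.38 kN (tensile).
σ_{brass} = P / A = 49380 / 425 = 116.2 MPa.

σ ≈ 116 MPa (tensile)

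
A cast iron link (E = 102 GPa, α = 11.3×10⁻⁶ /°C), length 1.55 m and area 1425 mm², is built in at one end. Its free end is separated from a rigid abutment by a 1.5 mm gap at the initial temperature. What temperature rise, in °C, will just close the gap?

ΔT ≈ 85.6 °C

Contact occurs when the free expansion equals the gap: αΔT L = 1.5 mm.
ΔT = 1.5 / (11.3×10⁻⁶ × 1550) = 85.64 °C.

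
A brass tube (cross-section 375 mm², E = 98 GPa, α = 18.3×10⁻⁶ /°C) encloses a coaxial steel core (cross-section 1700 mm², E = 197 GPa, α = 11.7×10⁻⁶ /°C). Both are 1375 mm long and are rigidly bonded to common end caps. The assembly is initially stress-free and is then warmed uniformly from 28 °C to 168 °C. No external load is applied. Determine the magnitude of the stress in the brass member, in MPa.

σ ≈ 81.6 MPa (compressive)

Equilibrium of a rigid end plate with no external load gives equal and opposite internal forces ±P in the two members. Since α_{brass} > α_{steel}, heating drives the brass into compression and the steel into tension.
Compatibility of the two members (thermal + elastic change equal): (α₁ − α₂)ΔT = P·[1/(A₁E₁) + 1/(A₂E₂)].
|α₁ − α₂|·ΔT = 6.6×10⁻⁶ × 140 = 0.000924.
1/(A₁E₁) + 1/(A₂E₂) = 1/(375×98×10³) + 1/(1700×197×10³) = 3.02×10⁻⁸ N⁻¹.
P = 0.000924 / 3.02×10⁻⁸ = 30600 N = 30.6 kN.
σ_{brass} = P/A₁ = 30600/375 = 81.6 MPa, compressive.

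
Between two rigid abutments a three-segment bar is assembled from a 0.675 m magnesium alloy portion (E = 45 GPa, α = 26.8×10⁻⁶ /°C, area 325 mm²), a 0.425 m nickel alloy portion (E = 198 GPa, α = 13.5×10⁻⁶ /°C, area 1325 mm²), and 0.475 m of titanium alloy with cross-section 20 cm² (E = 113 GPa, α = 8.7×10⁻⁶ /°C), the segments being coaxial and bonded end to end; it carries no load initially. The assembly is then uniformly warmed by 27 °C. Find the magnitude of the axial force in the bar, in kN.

Free thermal expansion of the whole bar: Σ αᵢΔT Lᵢ = 26.8×10⁻⁶×27×675 + 13.5×10⁻⁶×27×425 + 8.7×10⁻⁶×27×475 = 0.7549 mm.
The walls prevent any net length change, so an axial force P (same in every segment) develops. Compatibility: P · Σ Lᵢ/(AᵢEᵢ) = δ_free.
The series flexibility is Σ Lᵢ/(AᵢEᵢ) = 675/(325×45×10³) + 425/(1325×198×10³) + 475/(2000×113×10³) = 4.988×10⁻⁵ mm/N.
So P = 0.7549 / 4.988×10⁻⁵ = 15.14 kN, compressive.

P ≈ 15.1 kN (compressive)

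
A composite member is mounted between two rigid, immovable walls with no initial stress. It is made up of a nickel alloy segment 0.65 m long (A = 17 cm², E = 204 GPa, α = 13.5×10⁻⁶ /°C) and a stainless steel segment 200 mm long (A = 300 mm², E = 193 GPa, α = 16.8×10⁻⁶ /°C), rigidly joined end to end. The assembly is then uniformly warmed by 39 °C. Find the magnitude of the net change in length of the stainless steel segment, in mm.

Free thermal expansion of the whole bar: Σ αᵢΔT Lᵢ = 13.5×10⁻⁶×39×650 + 16.8×10⁻⁶×39×200 = 0.4733 mm.
The walls prevent any net length change, so an axial force P (same in every segment) develops. Compatibility: P · Σ Lᵢ/(AᵢEᵢ) = δ_free.
Σ Lᵢ/(AᵢEᵢ) = 650/(1700×204×10³) + 200/(300×193×10³) = 5.329×10⁻⁶ mm/N.
P = 0.4733 / 5.329×10⁻⁶ = 88820 N = 88.82 kN, compressive.
For the stainless steel segment, free thermal change = 16.8×10⁻⁶×39×200 = 0.131 mm and elastic change from P = 88820×200/(300×193×10³) = 0.3068 mm; these oppose, so the net change is 0.176 mm (segment shortens).

|ΔL| ≈ 0.176 mm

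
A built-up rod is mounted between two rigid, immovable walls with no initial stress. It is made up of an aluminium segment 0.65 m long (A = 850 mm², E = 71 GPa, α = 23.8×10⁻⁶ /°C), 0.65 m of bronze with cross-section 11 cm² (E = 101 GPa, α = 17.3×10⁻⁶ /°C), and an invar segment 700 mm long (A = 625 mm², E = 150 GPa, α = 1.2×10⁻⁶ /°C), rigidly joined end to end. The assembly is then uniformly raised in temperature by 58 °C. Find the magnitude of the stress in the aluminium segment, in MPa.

Free thermal expansion of the whole bar: Σ αᵢΔT Lᵢ = 23.8×10⁻⁶×58×650 + 17.3×10⁻⁶×58×650 + 1.2×10⁻⁶×58×700 = 1.598 mm.
The rigid supports impose zero overall length change; the single axial force P common to all segments must satisfy P Σ Lᵢ/(AᵢEᵢ) = δ_free.
The series flexibility is Σ Lᵢ/(AᵢEᵢ) = 650/(850×71×10³) + 650/(1100×101×10³) + 700/(625×150×10³) = 2.409×10⁻⁵ mm/N.
P = 1.598 / 2.409×10⁻⁵ = 66350 N = 66.35 kN, compressive.
σ_{aluminium} = P / A = 66350 / 850 = 78.06 MPa.

σ ≈ 78.1 MPa (compressive)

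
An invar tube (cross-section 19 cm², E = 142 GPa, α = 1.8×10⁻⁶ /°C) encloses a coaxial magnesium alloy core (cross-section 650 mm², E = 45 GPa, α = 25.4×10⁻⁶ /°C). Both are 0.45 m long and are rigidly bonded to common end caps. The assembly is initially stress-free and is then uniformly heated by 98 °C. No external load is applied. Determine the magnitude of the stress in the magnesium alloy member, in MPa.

σ ≈ 93.9 MPa (compressive)

Both members must finish at the same length. With the larger α, the magnesium alloy tends to over-expand; the plates restrain it, putting the magnesium alloy in compression and the invar in tension. With no external load the two internal forces are equal and opposite, magnitude P.
Setting the final lengths equal and cancelling L: (α₁ − α₂)ΔT = P/(A₁E₁) + P/(A₂E₂).
|α₁ − α₂|·ΔT = 23.6×10⁻⁶ × 98 = 0.002313.
1/(A₁E₁) + 1/(A₂E₂) = 1/(1900×142×10³) + 1/(650×45×10³) = 3.789×10⁻⁸ N⁻¹.
P = 0.002313 / 3.789×10⁻⁸ = 61030 N = 61.03 kN.
σ_{magnesium alloy} = P/A₂ = 61030/650 = 93.9 MPa, compressive.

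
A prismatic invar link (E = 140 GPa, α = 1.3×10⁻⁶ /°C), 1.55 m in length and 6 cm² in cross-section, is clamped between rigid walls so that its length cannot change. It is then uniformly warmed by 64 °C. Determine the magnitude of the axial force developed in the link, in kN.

The ends cannot move, so σ = EαΔT = 140×10³ × 1.3×10⁻⁶ × 64 = 11.65 MPa.
P = AEαΔT = 600 × 140×10³ × 1.3×10⁻⁶ × 64 = 6.989 kN (compressive).

P ≈ 6.99 kN (compressive)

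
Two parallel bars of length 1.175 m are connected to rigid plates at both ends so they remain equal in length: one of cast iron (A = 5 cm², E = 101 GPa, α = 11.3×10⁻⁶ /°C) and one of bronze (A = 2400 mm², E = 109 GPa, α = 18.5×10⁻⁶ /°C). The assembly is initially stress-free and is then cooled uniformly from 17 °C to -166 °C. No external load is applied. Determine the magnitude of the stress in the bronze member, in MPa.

σ ≈ 23.2 MPa (tensile)

The bronze has the larger α, so on cooling it would change length more than the cast iron if both were free. The rigid plates force a common final length, so the bronze is put into tension and the cast iron into compression, with equal and opposite forces P (no external load).
Setting the final lengths equal and cancelling L: (α₁ − α₂)ΔT = P/(A₁E₁) + P/(A₂E₂).
|α₁ − α₂|·ΔT = 7.2×10⁻⁶ × 183 = 0.001318.
1/(A₁E₁) + 1/(A₂E₂) = 1/(500×101×10³) + 1/(2400×109×10³) = 2.362×10⁻⁸ N⁻¹.
P = 0.001318 / 2.362×10⁻⁸ = 55770 N = 55.77 kN.
σ_{bronze} = P/A₂ = 55770/2400 = 23.24 MPa, tensile.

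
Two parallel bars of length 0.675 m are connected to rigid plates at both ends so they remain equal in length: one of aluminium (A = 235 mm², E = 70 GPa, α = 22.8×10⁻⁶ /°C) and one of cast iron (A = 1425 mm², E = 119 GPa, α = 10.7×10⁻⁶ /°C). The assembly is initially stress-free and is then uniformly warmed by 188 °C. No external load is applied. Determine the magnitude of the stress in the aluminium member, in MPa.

Both members must finish at the same length. With the larger α, the aluminium tends to over-expand; the plates restrain it, putting the aluminium in compression and the cast iron in tension. With no external load the two internal forces are equal and opposite, magnitude P.
Compatibility of the two members (thermal + elastic change equal): (α₁ − α₂)ΔT = P·[1/(A₁E₁) + 1/(A₂E₂)].
|α₁ − α₂|·ΔT = 12.1×10⁻⁶ × 188 = 0.002275.
1/(A₁E₁) + 1/(A₂E₂) = 1/(235×70×10³) + 1/(1425×119×10³) = 6.669×10⁻⁸ N⁻¹.
So P = 0.002275 / 6.669×10⁻⁸ = 34.11 kN.
σ_{aluminium} = P/A₁ = 34110/235 = 145.2 MPa, compressive.

σ ≈ 145 MPa (compressive)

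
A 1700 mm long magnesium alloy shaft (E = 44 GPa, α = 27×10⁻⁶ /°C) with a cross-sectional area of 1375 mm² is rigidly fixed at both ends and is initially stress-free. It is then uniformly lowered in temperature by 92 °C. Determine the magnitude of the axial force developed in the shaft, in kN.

The ends cannot move, so σ = EαΔT = 44×10³ × 27×10⁻⁶ × 92 = 109.3 MPa.
Then P = σA = 109.3 × 1375 mm² = 150.3 kN, tensile.

P ≈ 150 kN (tensile)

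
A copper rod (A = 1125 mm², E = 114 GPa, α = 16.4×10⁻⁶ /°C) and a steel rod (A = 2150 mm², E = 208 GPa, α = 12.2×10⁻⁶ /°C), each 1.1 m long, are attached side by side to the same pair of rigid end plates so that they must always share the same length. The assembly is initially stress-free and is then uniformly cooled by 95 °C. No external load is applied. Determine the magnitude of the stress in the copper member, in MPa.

σ ≈ 35.3 MPa (tensile)

Both members must finish at the same length. With the larger α, the copper tends to over-contract; the plates restrain it, putting the copper in tension and the steel in compression. With no external load the two internal forces are equal and opposite, magnitude P.
Equating the net (thermal + elastic) strains gives |α₁ − α₂|·ΔT = P·[1/(A₁E₁) + 1/(A₂E₂)].
|α₁ − α₂|·ΔT = 4.2×10⁻⁶ × 95 = 0.000399.
1/(A₁E₁) + 1/(A₂E₂) = 1/(1125×114×10³) + 1/(2150×208×10³) = 1.003×10⁻⁸ N⁻¹.
P = 0.000399 / 1.003×10⁻⁸ = 39770 N = 39.77 kN.
σ_{copper} = P/A₁ = 39770/1125 = 35.35 MPa, tensile.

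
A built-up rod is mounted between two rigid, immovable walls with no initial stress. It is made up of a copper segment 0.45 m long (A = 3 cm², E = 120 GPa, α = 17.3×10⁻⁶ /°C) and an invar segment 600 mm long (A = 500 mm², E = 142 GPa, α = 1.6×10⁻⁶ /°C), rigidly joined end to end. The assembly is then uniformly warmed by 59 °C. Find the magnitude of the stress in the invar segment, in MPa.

σ ≈ 49.3 MPa (compressive)

With the walls removed the bar would change length by δ_free = Σ αᵢΔT Lᵢ = 17.3×10⁻⁶×59×450 + 1.6×10⁻⁶×59×600 = 0.516 mm.
The walls prevent any net length change, so an axial force P (same in every segment) develops. Compatibility: P · Σ Lᵢ/(AᵢEᵢ) = δ_free.
Σ Lᵢ/(AᵢEᵢ) = 450/(300×120×10³) + 600/(500×142×10³) = 2.095×10⁻⁵ mm/N.
P = 0.516 / 2.095×10⁻⁵ = 24630 N = 24.63 kN, compressive.
σ_{invar} = P / A = 24630 / 500 = 49.25 MPa.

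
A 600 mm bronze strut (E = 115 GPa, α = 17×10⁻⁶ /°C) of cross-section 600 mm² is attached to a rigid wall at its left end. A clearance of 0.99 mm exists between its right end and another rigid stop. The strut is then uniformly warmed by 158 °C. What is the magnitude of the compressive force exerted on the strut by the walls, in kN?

P ≈ 71.5 kN

If the wall were absent the strut would grow by αΔT L = 17×10⁻⁶ × 158 × 600 = 1.612 mm.
This exceeds the 0.99 mm gap, so the wall pushes back. The portion of expansion that must be recovered elastically is δ_free − gap = 1.612 − 0.99 = 0.6216 mm.
So σ = E(δ_free − g)/L = 115×10³ × 0.6216/600 = 119.1 MPa.
P = σA = 119.1 × 600 = 71.48 kN.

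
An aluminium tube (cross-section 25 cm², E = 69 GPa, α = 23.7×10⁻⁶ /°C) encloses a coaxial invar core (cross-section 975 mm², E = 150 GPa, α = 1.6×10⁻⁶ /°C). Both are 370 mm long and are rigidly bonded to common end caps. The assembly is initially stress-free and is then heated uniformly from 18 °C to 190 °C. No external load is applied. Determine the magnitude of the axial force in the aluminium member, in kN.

P ≈ 301 kN (compressive in the aluminium)

Both members must finish at the same length. With the larger α, the aluminium tends to over-expand; the plates restrain it, putting the aluminium in compression and the invar in tension. With no external load the two internal forces are equal and opposite, magnitude P.
Setting the final lengths equal and cancelling L: (α₁ − α₂)ΔT = P/(A₁E₁) + P/(A₂E₂).
|α₁ − α₂|·ΔT = 22.1×10⁻⁶ × 172 = 0.003801.
1/(A₁E₁) + 1/(A₂E₂) = 1/(2500×69×10³) + 1/(975×150×10³) = 1.263×10⁻⁸ N⁻¹.
P = 0.003801 / 1.263×10⁻⁸ = 300900 N = 300.9 kN.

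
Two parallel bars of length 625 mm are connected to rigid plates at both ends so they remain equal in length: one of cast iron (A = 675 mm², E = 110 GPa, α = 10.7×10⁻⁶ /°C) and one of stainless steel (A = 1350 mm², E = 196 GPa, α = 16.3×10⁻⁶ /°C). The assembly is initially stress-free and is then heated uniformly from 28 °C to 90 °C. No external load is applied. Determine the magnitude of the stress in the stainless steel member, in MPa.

σ ≈ 14.9 MPa (compressive)

The stainless steel has the larger α, so on heating it would change length more than the cast iron if both were free. The rigid plates force a common final length, so the stainless steel is put into compression and the cast iron into tension, with equal and opposite forces P (no external load).
Equating the net (thermal + elastic) strains gives |α₁ − α₂|·ΔT = P·[1/(A₁E₁) + 1/(A₂E₂)].
|α₁ − α₂|·ΔT = 5.6×10⁻⁶ × 62 = 0.0003472.
1/(A₁E₁) + 1/(A₂E₂) = 1/(675×110×10³) + 1/(1350×196×10³) = 1.725×10⁻⁸ N⁻¹.
So P = 0.0003472 / 1.725×10⁻⁸ = 20.13 kN.
σ_{stainless steel} = P/A₂ = 20130/1350 = 14.91 MPa, compressive.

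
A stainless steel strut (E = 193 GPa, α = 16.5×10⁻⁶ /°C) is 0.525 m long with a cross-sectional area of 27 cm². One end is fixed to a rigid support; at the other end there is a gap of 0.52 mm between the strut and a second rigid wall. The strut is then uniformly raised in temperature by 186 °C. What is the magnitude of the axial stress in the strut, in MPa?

Free thermal elongation = αΔT L = 16.5×10⁻⁶ × 186 × 525 = 1.611 mm.
The gap closes (δ_free > 0.52 mm) and the wall then resists a further 1.611 − 0.52 = 1.091 mm of expansion.
Compatibility: PL/(AE) = 1.091 mm, so σ = P/A = E × (1.091/525) = 401.2 MPa.

σ ≈ 401 MPa (compressive)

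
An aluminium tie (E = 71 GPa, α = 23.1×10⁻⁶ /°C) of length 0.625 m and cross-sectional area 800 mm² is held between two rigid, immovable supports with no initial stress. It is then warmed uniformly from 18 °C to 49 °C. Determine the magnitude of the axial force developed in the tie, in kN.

P ≈ 40.7 kN (compressive)

Full restraint means ε = 0, so the stress is σ = EαΔT = 71×10³ × 23.1×10⁻⁶ × 31 = 50.84 MPa.
Then P = σA = 50.84 × 800 mm² = 40.67 kN, compressive.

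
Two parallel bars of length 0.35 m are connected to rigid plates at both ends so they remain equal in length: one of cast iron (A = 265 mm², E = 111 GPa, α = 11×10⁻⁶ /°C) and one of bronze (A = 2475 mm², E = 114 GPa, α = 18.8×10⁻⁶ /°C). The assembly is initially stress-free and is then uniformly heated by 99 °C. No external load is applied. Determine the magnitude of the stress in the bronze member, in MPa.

σ ≈ 8.31 MPa (compressive)

Both members must finish at the same length. With the larger α, the bronze tends to over-expand; the plates restrain it, putting the bronze in compression and the cast iron in tension. With no external load the two internal forces are equal and opposite, magnitude P.
Setting the final lengths equal and cancelling L: (α₁ − α₂)ΔT = P/(A₁E₁) + P/(A₂E₂).
|α₁ − α₂|·ΔT = 7.8×10⁻⁶ × 99 = 0.0007722.
1/(A₁E₁) + 1/(A₂E₂) = 1/(265×111×10³) + 1/(2475×114×10³) = 3.754×10⁻⁸ N⁻¹.
P = 0.0007722 / 3.754×10⁻⁸ = 20570 N = 20.57 kN.
σ_{bronze} = P/A₂ = 20570/2475 = 8.311 MPa, compressive.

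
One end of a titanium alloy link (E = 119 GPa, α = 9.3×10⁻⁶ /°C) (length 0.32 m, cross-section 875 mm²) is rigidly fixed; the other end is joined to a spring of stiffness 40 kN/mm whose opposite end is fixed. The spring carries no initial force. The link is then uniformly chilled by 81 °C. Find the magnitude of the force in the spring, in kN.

If the spring were absent the link would shorten by αΔT L = 9.3×10⁻⁶ × 81 × 320 = 0.2411 mm.
With a force P in the spring, the elastic change of the link is PL/(AE) and that of the spring is P/k; compatibility requires their sum to equal δ_free.
So P = δ_free / [L/(AE) + 1/k] = 0.2411 / [ 320/(875×119×10³) + 1/(40×10³) ].
P = 0.2411 / 2.807×10⁻⁵ = 8587 N.

P ≈ 8.59 kN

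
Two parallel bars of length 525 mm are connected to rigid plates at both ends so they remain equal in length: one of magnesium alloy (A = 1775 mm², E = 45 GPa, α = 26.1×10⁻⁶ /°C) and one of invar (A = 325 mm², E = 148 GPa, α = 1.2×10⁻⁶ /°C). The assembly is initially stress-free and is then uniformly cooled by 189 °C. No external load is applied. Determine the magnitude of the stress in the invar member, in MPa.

Equilibrium of a rigid end plate with no external load gives equal and opposite internal forces ±P in the two members. Since α_{magnesium alloy} > α_{invar}, cooling drives the magnesium alloy into tension and the invar into compression.
Setting the final lengths equal and cancelling L: (α₁ − α₂)ΔT = P/(A₁E₁) + P/(A₂E₂).
|α₁ − α₂|·ΔT = 24.9×10⁻⁶ × 189 = 0.004706.
1/(A₁E₁) + 1/(A₂E₂) = 1/(1775×45×10³) + 1/(325×148×10³) = 3.331×10⁻⁸ N⁻¹.
P = 0.004706 / 3.331×10⁻⁸ = 141300 N = 141.3 kN.
σ_{invar} = P/A₂ = 141300/325 = 434.7 MPa, compressive.

σ ≈ 435 MPa (compressive)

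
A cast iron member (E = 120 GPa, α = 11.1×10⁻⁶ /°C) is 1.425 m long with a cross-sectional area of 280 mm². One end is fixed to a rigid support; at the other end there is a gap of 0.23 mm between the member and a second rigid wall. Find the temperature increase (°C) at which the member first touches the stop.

Contact occurs when the free expansion equals the gap: αΔT L = 0.23 mm.
ΔT = 0.23 / (11.1×10⁻⁶ × 1425) = 14.54 °C.

ΔT ≈ 14.5 °C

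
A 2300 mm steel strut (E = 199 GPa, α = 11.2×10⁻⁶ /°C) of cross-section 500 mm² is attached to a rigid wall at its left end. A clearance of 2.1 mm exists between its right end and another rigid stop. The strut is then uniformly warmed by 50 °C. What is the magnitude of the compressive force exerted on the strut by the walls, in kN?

If the wall were absent the strut would grow by αΔT L = 11.2×10⁻⁶ × 50 × 2300 = 1.288 mm.
This is smaller than the 2.1 mm clearance, so the strut expands freely without reaching the stop — the stress is zero.

P ≈ 0 kN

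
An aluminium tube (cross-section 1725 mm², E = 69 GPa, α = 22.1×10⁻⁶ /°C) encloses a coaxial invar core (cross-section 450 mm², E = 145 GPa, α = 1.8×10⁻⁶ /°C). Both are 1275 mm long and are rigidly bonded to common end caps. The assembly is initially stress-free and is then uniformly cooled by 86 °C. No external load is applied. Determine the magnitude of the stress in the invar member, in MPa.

σ ≈ 164 MPa (compressive)

The aluminium has the larger α, so on cooling it would change length more than the invar if both were free. The rigid plates force a common final length, so the aluminium is put into tension and the invar into compression, with equal and opposite forces P (no external load).
Compatibility of the two members (thermal + elastic change equal): (α₁ − α₂)ΔT = P·[1/(A₁E₁) + 1/(A₂E₂)].
|α₁ − α₂|·ΔT = 20.3×10⁻⁶ × 86 = 0.001746.
1/(A₁E₁) + 1/(A₂E₂) = 1/(1725×69×10³) + 1/(450×145×10³) = 2.373×10⁻⁸ N⁻¹.
So P = 0.001746 / 2.373×10⁻⁸ = 73.58 kN.
σ_{invar} = P/A₂ = 73580/450 = 163.5 MPa, compressive.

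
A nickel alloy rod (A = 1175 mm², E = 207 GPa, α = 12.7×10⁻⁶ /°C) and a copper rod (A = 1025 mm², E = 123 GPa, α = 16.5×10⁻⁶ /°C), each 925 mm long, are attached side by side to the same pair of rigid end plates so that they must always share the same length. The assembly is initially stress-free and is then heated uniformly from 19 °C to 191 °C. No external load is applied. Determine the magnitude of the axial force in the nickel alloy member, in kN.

Equilibrium of a rigid end plate with no external load gives equal and opposite internal forces ±P in the two members. Since α_{copper} > α_{nickel alloy}, heating drives the copper into compression and the nickel alloy into tension.
Equating the net (thermal + elastic) strains gives |α₁ − α₂|·ΔT = P·[1/(A₁E₁) + 1/(A₂E₂)].
|α₁ − α₂|·ΔT = 3.8×10⁻⁶ × 172 = 0.0006536.
1/(A₁E₁) + 1/(A₂E₂) = 1/(1175×207×10³) + 1/(1025×123×10³) = 1.204×10⁻⁸ N⁻¹.
So P = 0.0006536 / 1.204×10⁻⁸ = 54.27 kN.

P ≈ 54.3 kN (tensile in the nickel alloy)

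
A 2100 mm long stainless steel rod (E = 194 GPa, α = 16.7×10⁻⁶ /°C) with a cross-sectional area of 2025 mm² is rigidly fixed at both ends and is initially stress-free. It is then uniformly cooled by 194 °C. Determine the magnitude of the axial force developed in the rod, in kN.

P ≈ 1270 kN (tensile)

The ends cannot move, so σ = EαΔT = 194×10³ × 16.7×10⁻⁶ × 194 = 628.5 MPa.
P = AEαΔT = 2025 × 194×10³ × 16.7×10⁻⁶ × 194 = 1273 kN (tensile).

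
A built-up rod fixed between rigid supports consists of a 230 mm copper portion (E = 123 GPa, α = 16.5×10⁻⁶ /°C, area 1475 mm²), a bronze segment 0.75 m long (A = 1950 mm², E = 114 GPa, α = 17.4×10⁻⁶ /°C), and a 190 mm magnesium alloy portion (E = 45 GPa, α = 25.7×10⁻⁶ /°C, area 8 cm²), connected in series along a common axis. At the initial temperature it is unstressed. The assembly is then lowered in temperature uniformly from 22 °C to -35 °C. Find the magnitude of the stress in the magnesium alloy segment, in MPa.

σ ≈ 156 MPa (tensile)

Free thermal contraction of the whole bar: Σ αᵢΔT Lᵢ = 16.5×10⁻⁶×57×230 + 17.4×10⁻⁶×57×750 + 25.7×10⁻⁶×57×190 = 1.238 mm.
The walls prevent any net length change, so an axial force P (same in every segment) develops. Compatibility: P · Σ Lᵢ/(AᵢEᵢ) = δ_free.
The series flexibility is Σ Lᵢ/(AᵢEᵢ) = 230/(1475×123×10³) + 750/(1950×114×10³) + 190/(800×45×10³) = 9.919×10⁻⁶ mm/N.
So P = 1.238 / 9.919×10⁻⁶ = 124.9 kN, tensile.
σ_{magnesium alloy} = P / A = 124900 / 800 = 156.1 MPa.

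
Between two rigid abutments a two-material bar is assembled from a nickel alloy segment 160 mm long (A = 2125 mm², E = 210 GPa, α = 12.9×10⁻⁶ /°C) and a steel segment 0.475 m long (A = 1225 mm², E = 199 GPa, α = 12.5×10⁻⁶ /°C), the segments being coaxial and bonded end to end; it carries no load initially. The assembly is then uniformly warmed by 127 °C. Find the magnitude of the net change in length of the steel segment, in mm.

|ΔL| ≈ 0.104 mm

With the walls removed the bar would change length by δ_free = Σ αᵢΔT Lᵢ = 12.9×10⁻⁶×127×160 + 12.5×10⁻⁶×127×475 = 1.016 mm.
The rigid supports impose zero overall length change; the single axial force P common to all segments must satisfy P Σ Lᵢ/(AᵢEᵢ) = δ_free.
Σ Lᵢ/(AᵢEᵢ) = 160/(2125×210×10³) + 475/(1225×199×10³) = 2.307×10⁻⁶ mm/N.
So P = 1.016 / 2.307×10⁻⁶ = 440.5 kN, compressive.
For the steel segment, free thermal change = 12.5×10⁻⁶×127×475 = 0.7541 mm and elastic change from P = 440500×475/(1225×199×10³) = 0.8583 mm; these oppose, so the net change is 0.104 mm (segment shortens).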